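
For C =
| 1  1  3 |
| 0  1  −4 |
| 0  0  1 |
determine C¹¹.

[[1, 11, −187], [0, 1, −44], [0, 0, 1]]

C = I + N where N = [[0, 1, 3], [0, 0, −4], [0, 0, 0]] is strictly upper-triangular, so N³ = 0.
(I + N)¹¹ = I + 11·N + 55·N² = [[1, 11, −187], [0, 1, −44], [0, 0, 1]].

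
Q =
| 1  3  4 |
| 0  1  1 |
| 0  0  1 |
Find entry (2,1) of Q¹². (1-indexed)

Q = I + N where N = [[0, 3, 4], [0, 0, 1], [0, 0, 0]] is strictly upper-triangular, so N³ = 0.
(I + N)¹² = I + 12·N + 66·N² = [[1, 36, 246], [0, 1, 12], [0, 0, 1]].

0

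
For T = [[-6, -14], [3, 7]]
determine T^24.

[[-6, -14], [3, 7]]

T² = T (a projection; rank 1, trace 1), so T^24 = T.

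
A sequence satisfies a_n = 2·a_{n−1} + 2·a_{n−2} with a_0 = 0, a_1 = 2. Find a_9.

4896

With companion matrix B = [[2, 2], [1, 0]], [a_n, a_{n−1}]ᵀ = B·[a_{n−1}, a_{n−2}]ᵀ, so [a_9, a_8]ᵀ = B^8·[a_1, a_0]ᵀ.
B^8 = [[2448, 1792], [896, 656]], giving [a_9, a_8]ᵀ = [[4896], [1792]].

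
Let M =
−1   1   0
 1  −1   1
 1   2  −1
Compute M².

[[2, −2, 1], [−1, 4, −2], [0, −3, 3]]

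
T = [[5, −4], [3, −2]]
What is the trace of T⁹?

tr T = 3 and det T = 2, so the characteristic polynomial is λ² − (3)λ + (2) with roots 2 and 1.
Eigenvectors give P = [[4, −1], [3, −1]] with P⁻¹ = [[1, −1], [3, −4]], and T = P·diag(2, 1)·P⁻¹.
Then T⁹ = P·diag(512, 1)·P⁻¹ = [[2048, −1], [1536, −1]] · [[1, −1], [3, −4]] = [[2045, −2044], [1533, −1532]].

513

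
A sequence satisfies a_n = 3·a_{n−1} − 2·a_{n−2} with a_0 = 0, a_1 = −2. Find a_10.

−2046

With companion matrix M = [[3, −2], [1, 0]], [a_n, a_{n−1}]ᵀ = M·[a_{n−1}, a_{n−2}]ᵀ, so [a_10, a_9]ᵀ = M^9·[a_1, a_0]ᵀ.
M^9 = [[1023, −1022], [511, −510]], giving [a_10, a_9]ᵀ = [[−2046], [−1022]].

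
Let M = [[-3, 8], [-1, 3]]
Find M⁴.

[[1, 0], [0, 1]]

M² = I (check: tr M = 0 and det M = -1), so M⁴ = I since 4 is even.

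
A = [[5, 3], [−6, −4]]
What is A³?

tr A = 1 and det A = −2, so the characteristic polynomial is λ² − (1)λ + (−2) with roots −1 and 2.
Eigenvectors give P = [[−1, −1], [2, 1]] with P⁻¹ = [[1, 1], [−2, −1]], and A = P·diag(−1, 2)·P⁻¹.
Then A³ = P·diag(−1, 8)·P⁻¹ = [[1, −8], [−2, 8]] · [[1, 1], [−2, −1]] = [[17, 9], [−18, −10]].

[[17, 9], [−18, −10]]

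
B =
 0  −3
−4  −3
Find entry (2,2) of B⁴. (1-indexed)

549

B² = [[12, 9], [12, 21]]
B³ = [[−36, −63], [−84, −99]]
B⁴ = [[252, 297], [396, 549]]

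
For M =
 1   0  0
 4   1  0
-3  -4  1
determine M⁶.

[[1, 0, 0], [24, 1, 0], [-258, -24, 1]]

M = I + N where N = [[0, 0, 0], [4, 0, 0], [-3, -4, 0]] is strictly lower-triangular, so N³ = 0.
(I + N)⁶ = I + 6·N + 15·N² = [[1, 0, 0], [24, 1, 0], [-258, -24, 1]].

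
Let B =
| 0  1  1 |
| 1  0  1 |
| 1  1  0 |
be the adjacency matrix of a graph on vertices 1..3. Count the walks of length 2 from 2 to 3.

1

The number of length-2 walks from vertex 2 to vertex 3 is entry (2,3) of B^2, where B is the adjacency matrix.
B^2 = [[2, 1, 1], [1, 2, 1], [1, 1, 2]]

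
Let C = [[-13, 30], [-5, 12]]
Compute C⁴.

tr C = -1 and det C = -6, so the characteristic polynomial is λ² − (-1)λ + (-6) with roots -3 and 2.
Eigenvectors give P = [[3, -2], [1, -1]] with P⁻¹ = [[1, -2], [1, -3]], and C = P·diag(-3, 2)·P⁻¹.
Then C⁴ = P·diag(81, 16)·P⁻¹ = [[243, -32], [81, -16]] · [[1, -2], [1, -3]] = [[211, -390], [65, -114]].

[[211, -390], [65, -114]]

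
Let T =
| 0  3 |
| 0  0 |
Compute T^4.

[[0, 0], [0, 0]]

T is strictly triangular, hence nilpotent: T^2 = 0, so T^4 = 0.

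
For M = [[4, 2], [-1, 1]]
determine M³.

tr M = 5 and det M = 6, so the characteristic polynomial is λ² − (5)λ + (6) with roots 2 and 3.
Eigenvectors give P = [[-1, -2], [1, 1]] with P⁻¹ = [[1, 2], [-1, -1]], and M = P·diag(2, 3)·P⁻¹.
Then M³ = P·diag(8, 27)·P⁻¹ = [[-8, -54], [8, 27]] · [[1, 2], [-1, -1]] = [[46, 38], [-19, -11]].

[[46, 38], [-19, -11]]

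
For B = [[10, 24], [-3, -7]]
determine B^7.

[[1144, 3048], [-381, -1015]]

tr B = 3 and det B = 2, so the characteristic polynomial is λ² − (3)λ + (2) with roots 2 and 1.
Eigenvectors give P = [[3, -8], [-1, 3]] with P⁻¹ = [[3, 8], [1, 3]], and B = P·diag(2, 1)·P⁻¹.
Then B^7 = P·diag(128, 1)·P⁻¹ = [[384, -8], [-128, 3]] · [[3, 8], [1, 3]] = [[1144, 3048], [-381, -1015]].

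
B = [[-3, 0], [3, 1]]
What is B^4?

[[81, 0], [-60, 1]]

B^2 = [[9, 0], [-6, 1]]
B^3 = [[-27, 0], [21, 1]]
B^4 = [[81, 0], [-60, 1]]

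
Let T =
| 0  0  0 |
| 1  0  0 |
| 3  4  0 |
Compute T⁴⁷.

T is strictly triangular, hence nilpotent: T³ = 0, so T⁴⁷ = 0.

[[0, 0, 0], [0, 0, 0], [0, 0, 0]]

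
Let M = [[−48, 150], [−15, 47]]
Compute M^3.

tr M = −1 and det M = −6, so the characteristic polynomial is λ² − (−1)λ + (−6) with roots −3 and 2.
Eigenvectors give P = [[−10, 3], [−3, 1]] with P⁻¹ = [[−1, 3], [−3, 10]], and M = P·diag(−3, 2)·P⁻¹.
Then M^3 = P·diag(−27, 8)·P⁻¹ = [[270, 24], [81, 8]] · [[−1, 3], [−3, 10]] = [[−342, 1050], [−105, 323]].

[[−342, 1050], [−105, 323]]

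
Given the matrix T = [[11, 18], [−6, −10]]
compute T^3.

[[35, 54], [−18, −28]]

tr T = 1 and det T = −2, so the characteristic polynomial is λ² − (1)λ + (−2) with roots −1 and 2.
Eigenvectors give P = [[−3, −2], [2, 1]] with P⁻¹ = [[1, 2], [−2, −3]], and T = P·diag(−1, 2)·P⁻¹.
Then T^3 = P·diag(−1, 8)·P⁻¹ = [[3, −16], [−2, 8]] · [[1, 2], [−2, −3]] = [[35, 54], [−18, −28]].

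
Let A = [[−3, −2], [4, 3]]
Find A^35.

[[−3, −2], [4, 3]]

A² = I (check: tr A = 0 and det A = −1), so A^35 = A since 35 is odd.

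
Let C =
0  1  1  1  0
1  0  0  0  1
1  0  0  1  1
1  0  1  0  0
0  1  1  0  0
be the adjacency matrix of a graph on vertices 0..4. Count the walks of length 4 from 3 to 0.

The number of length-4 walks from vertex 3 to vertex 0 is entry (3,0) of C^4, where C is the adjacency matrix.
C^2 = [[3, 0, 1, 1, 2], [0, 2, 2, 1, 0], [1, 2, 3, 1, 0], [1, 1, 1, 2, 1], [2, 0, 0, 1, 2]]
C^3 = [[2, 5, 6, 4, 1], [5, 0, 1, 2, 4], [6, 1, 2, 4, 5], [4, 2, 4, 2, 2], [1, 4, 5, 2, 0]]
C^4 = [[15, 3, 7, 8, 11], [3, 9, 11, 6, 1], [7, 11, 15, 8, 3], [8, 6, 8, 8, 6], [11, 1, 3, 6, 9]]

8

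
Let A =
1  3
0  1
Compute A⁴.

A = I + N where N = [[0, 3], [0, 0]] is strictly upper-triangular, so N² = 0.
(I + N)⁴ = I + 4·N = [[1, 12], [0, 1]].

[[1, 12], [0, 1]]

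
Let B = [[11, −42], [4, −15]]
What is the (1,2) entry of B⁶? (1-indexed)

tr B = −4 and det B = 3, so the characteristic polynomial is λ² − (−4)λ + (3) with roots −3 and −1.
Eigenvectors give P = [[3, 7], [1, 2]] with P⁻¹ = [[−2, 7], [1, −3]], and B = P·diag(−3, −1)·P⁻¹.
Then B⁶ = P·diag(729, 1)·P⁻¹ = [[2187, 7], [729, 2]] · [[−2, 7], [1, −3]] = [[−4367, 15288], [−1456, 5097]].

15288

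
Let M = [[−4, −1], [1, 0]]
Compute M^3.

M^2 = [[15, 4], [−4, −1]]
M^3 = [[−56, −15], [15, 4]]

[[−56, −15], [15, 4]]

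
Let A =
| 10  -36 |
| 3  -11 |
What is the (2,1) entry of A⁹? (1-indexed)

tr A = -1 and det A = -2, so the characteristic polynomial is λ² − (-1)λ + (-2) with roots -2 and 1.
Eigenvectors give P = [[3, 4], [1, 1]] with P⁻¹ = [[-1, 4], [1, -3]], and A = P·diag(-2, 1)·P⁻¹.
Then A⁹ = P·diag(-512, 1)·P⁻¹ = [[-1536, 4], [-512, 1]] · [[-1, 4], [1, -3]] = [[1540, -6156], [513, -2051]].

513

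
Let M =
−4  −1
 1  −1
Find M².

[[15, 5], [−5, 0]]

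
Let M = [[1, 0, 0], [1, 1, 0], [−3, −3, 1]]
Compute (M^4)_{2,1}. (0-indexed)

−12

M = I + N where N = [[0, 0, 0], [1, 0, 0], [−3, −3, 0]] is strictly lower-triangular, so N^3 = 0.
(I + N)^4 = I + 4·N + 6·N^2 = [[1, 0, 0], [4, 1, 0], [−30, −12, 1]].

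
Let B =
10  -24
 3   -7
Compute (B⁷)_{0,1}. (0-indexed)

tr B = 3 and det B = 2, so the characteristic polynomial is λ² − (3)λ + (2) with roots 2 and 1.
Eigenvectors give P = [[-3, -8], [-1, -3]] with P⁻¹ = [[-3, 8], [1, -3]], and B = P·diag(2, 1)·P⁻¹.
Then B⁷ = P·diag(128, 1)·P⁻¹ = [[-384, -8], [-128, -3]] · [[-3, 8], [1, -3]] = [[1144, -3048], [381, -1015]].

-3048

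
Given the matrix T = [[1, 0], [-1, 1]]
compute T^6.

[[1, 0], [-6, 1]]

T = I + N where N = [[0, 0], [-1, 0]] is strictly lower-triangular, so N^2 = 0.
(I + N)^6 = I + 6·N = [[1, 0], [-6, 1]].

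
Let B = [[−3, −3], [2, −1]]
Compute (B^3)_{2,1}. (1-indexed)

14

B^2 = [[3, 12], [−8, −5]]
B^3 = [[15, −21], [14, 29]]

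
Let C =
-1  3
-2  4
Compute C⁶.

[[-125, 189], [-126, 190]]

tr C = 3 and det C = 2, so the characteristic polynomial is λ² − (3)λ + (2) with roots 2 and 1.
Eigenvectors give P = [[-1, 3], [-1, 2]] with P⁻¹ = [[2, -3], [1, -1]], and C = P·diag(2, 1)·P⁻¹.
Then C⁶ = P·diag(64, 1)·P⁻¹ = [[-64, 3], [-64, 2]] · [[2, -3], [1, -1]] = [[-125, 189], [-126, 190]].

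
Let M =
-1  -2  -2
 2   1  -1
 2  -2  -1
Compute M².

[[-7, 4, 6], [-2, -1, -4], [-8, -4, -1]]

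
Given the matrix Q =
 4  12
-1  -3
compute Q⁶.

[[4, 12], [-1, -3]]

Q² = Q (a projection; rank 1, trace 1), so Q⁶ = Q.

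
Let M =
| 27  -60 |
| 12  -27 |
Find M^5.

[[2187, -4860], [972, -2187]]

tr M = 0 and det M = -9, so the characteristic polynomial is λ² − (0)λ + (-9) with roots 3 and -3.
Eigenvectors give P = [[-5, -2], [-2, -1]] with P⁻¹ = [[-1, 2], [2, -5]], and M = P·diag(3, -3)·P⁻¹.
Then M^5 = P·diag(243, -243)·P⁻¹ = [[-1215, 486], [-486, 243]] · [[-1, 2], [2, -5]] = [[2187, -4860], [972, -2187]].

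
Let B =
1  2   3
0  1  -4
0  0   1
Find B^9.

[[1, 18, -261], [0, 1, -36], [0, 0, 1]]

B = I + N where N = [[0, 2, 3], [0, 0, -4], [0, 0, 0]] is strictly upper-triangular, so N^3 = 0.
(I + N)^9 = I + 9·N + 36·N^2 = [[1, 18, -261], [0, 1, -36], [0, 0, 1]].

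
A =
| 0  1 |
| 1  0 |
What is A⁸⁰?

[[1, 0], [0, 1]]

A² = I (check: tr A = 0 and det A = -1), so A⁸⁰ = I since 80 is even.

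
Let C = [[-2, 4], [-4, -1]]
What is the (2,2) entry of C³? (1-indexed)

63

C² = [[-12, -12], [12, -15]]
C³ = [[72, -36], [36, 63]]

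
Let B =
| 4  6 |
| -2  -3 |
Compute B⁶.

B² = B (a projection; rank 1, trace 1), so B⁶ = B.

[[4, 6], [-2, -3]]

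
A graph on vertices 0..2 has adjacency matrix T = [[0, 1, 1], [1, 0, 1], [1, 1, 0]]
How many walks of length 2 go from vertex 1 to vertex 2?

1

The number of length-2 walks from vertex 1 to vertex 2 is entry (1,2) of T², where T is the adjacency matrix.
T² = [[2, 1, 1], [1, 2, 1], [1, 1, 2]]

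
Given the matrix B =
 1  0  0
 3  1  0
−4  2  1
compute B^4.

B = I + N where N = [[0, 0, 0], [3, 0, 0], [−4, 2, 0]] is strictly lower-triangular, so N^3 = 0.
(I + N)^4 = I + 4·N + 6·N^2 = [[1, 0, 0], [12, 1, 0], [20, 8, 1]].

[[1, 0, 0], [12, 1, 0], [20, 8, 1]]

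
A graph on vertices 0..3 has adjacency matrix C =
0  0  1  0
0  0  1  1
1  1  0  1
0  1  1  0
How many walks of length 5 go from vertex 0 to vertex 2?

The number of length-5 walks from vertex 0 to vertex 2 is entry (0,2) of C⁵, where C is the adjacency matrix.
C² = [[1, 1, 0, 1], [1, 2, 1, 1], [0, 1, 3, 1], [1, 1, 1, 2]]
C³ = [[0, 1, 3, 1], [1, 2, 4, 3], [3, 4, 2, 4], [1, 3, 4, 2]]
C⁴ = [[3, 4, 2, 4], [4, 7, 6, 6], [2, 6, 11, 6], [4, 6, 6, 7]]
C⁵ = [[2, 6, 11, 6], [6, 12, 17, 13], [11, 17, 14, 17], [6, 13, 17, 12]]

11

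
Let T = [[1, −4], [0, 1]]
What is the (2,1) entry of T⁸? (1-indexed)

0

T = I + N where N = [[0, −4], [0, 0]] is strictly upper-triangular, so N² = 0.
(I + N)⁸ = I + 8·N = [[1, −32], [0, 1]].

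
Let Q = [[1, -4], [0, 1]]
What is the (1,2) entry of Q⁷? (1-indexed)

-28

Q = I + N where N = [[0, -4], [0, 0]] is strictly upper-triangular, so N² = 0.
(I + N)⁷ = I + 7·N = [[1, -28], [0, 1]].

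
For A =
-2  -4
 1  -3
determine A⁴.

A² = [[0, 20], [-5, 5]]
A³ = [[20, -60], [15, 5]]
A⁴ = [[-100, 100], [-25, -75]]

[[-100, 100], [-25, -75]]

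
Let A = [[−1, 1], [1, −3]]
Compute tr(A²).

12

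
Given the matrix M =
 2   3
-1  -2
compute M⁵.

M² = I (check: tr M = 0 and det M = -1), so M⁵ = M since 5 is odd.

[[2, 3], [-1, -2]]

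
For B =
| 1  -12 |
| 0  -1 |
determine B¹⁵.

[[1, -12], [0, -1]]

B² = I (check: tr B = 0 and det B = -1), so B¹⁵ = B since 15 is odd.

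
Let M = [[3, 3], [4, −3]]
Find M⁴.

[[441, 0], [0, 441]]

M² = [[21, 0], [0, 21]]
M³ = [[63, 63], [84, −63]]
M⁴ = [[441, 0], [0, 441]]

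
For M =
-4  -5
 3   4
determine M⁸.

M² = I (check: tr M = 0 and det M = -1), so M⁸ = I since 8 is even.

[[1, 0], [0, 1]]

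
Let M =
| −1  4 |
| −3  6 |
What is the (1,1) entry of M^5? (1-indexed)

tr M = 5 and det M = 6, so the characteristic polynomial is λ² − (5)λ + (6) with roots 2 and 3.
Eigenvectors give P = [[4, 1], [3, 1]] with P⁻¹ = [[1, −1], [−3, 4]], and M = P·diag(2, 3)·P⁻¹.
Then M^5 = P·diag(32, 243)·P⁻¹ = [[128, 243], [96, 243]] · [[1, −1], [−3, 4]] = [[−601, 844], [−633, 876]].

−601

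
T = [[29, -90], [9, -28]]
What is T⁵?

[[329, -990], [99, -298]]

tr T = 1 and det T = -2, so the characteristic polynomial is λ² − (1)λ + (-2) with roots 2 and -1.
Eigenvectors give P = [[10, 3], [3, 1]] with P⁻¹ = [[1, -3], [-3, 10]], and T = P·diag(2, -1)·P⁻¹.
Then T⁵ = P·diag(32, -1)·P⁻¹ = [[320, -3], [96, -1]] · [[1, -3], [-3, 10]] = [[329, -990], [99, -298]].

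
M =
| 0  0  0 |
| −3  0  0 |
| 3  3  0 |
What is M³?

M is strictly triangular, hence nilpotent: M³ = 0, so M³ = 0.

[[0, 0, 0], [0, 0, 0], [0, 0, 0]]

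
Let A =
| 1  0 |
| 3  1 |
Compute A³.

[[1, 0], [9, 1]]

A = I + N where N = [[0, 0], [3, 0]] is strictly lower-triangular, so N² = 0.
(I + N)³ = I + 3·N = [[1, 0], [9, 1]].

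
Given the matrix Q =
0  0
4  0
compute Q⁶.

[[0, 0], [0, 0]]

Q is strictly triangular, hence nilpotent: Q² = 0, so Q⁶ = 0.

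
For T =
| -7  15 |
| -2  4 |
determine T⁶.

tr T = -3 and det T = 2, so the characteristic polynomial is λ² − (-3)λ + (2) with roots -2 and -1.
Eigenvectors give P = [[3, -5], [1, -2]] with P⁻¹ = [[2, -5], [1, -3]], and T = P·diag(-2, -1)·P⁻¹.
Then T⁶ = P·diag(64, 1)·P⁻¹ = [[192, -5], [64, -2]] · [[2, -5], [1, -3]] = [[379, -945], [126, -314]].

[[379, -945], [126, -314]]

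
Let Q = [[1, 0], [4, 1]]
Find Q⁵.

Q = I + N where N = [[0, 0], [4, 0]] is strictly lower-triangular, so N² = 0.
(I + N)⁵ = I + 5·N = [[1, 0], [20, 1]].

[[1, 0], [20, 1]]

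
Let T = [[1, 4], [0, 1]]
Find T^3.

[[1, 12], [0, 1]]

T = I + N where N = [[0, 4], [0, 0]] is strictly upper-triangular, so N^2 = 0.
(I + N)^3 = I + 3·N = [[1, 12], [0, 1]].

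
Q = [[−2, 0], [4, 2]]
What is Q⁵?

tr Q = 0 and det Q = −4, so the characteristic polynomial is λ² − (0)λ + (−4) with roots −2 and 2.
Eigenvectors give P = [[1, 0], [−1, 1]] with P⁻¹ = [[1, 0], [1, 1]], and Q = P·diag(−2, 2)·P⁻¹.
Then Q⁵ = P·diag(−32, 32)·P⁻¹ = [[−32, 0], [32, 32]] · [[1, 0], [1, 1]] = [[−32, 0], [64, 32]].

[[−32, 0], [64, 32]]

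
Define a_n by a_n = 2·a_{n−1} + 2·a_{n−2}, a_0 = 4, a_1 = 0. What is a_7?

960

With companion matrix A = [[2, 2], [1, 0]], [a_n, a_{n−1}]ᵀ = A·[a_{n−1}, a_{n−2}]ᵀ, so [a_7, a_6]ᵀ = A^6·[a_1, a_0]ᵀ.
A^6 = [[328, 240], [120, 88]], giving [a_7, a_6]ᵀ = [[960], [352]].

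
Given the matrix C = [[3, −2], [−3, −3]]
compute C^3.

[[45, −30], [−45, −45]]

C^2 = [[15, 0], [0, 15]]
C^3 = [[45, −30], [−45, −45]]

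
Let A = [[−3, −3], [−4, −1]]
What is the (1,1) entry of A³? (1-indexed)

−111

A² = [[21, 12], [16, 13]]
A³ = [[−111, −75], [−100, −61]]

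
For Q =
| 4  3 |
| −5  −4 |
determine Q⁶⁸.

Q² = I (check: tr Q = 0 and det Q = −1), so Q⁶⁸ = I since 68 is even.

[[1, 0], [0, 1]]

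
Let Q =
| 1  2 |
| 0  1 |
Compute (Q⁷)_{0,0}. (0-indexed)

1

Q = I + N where N = [[0, 2], [0, 0]] is strictly upper-triangular, so N² = 0.
(I + N)⁷ = I + 7·N = [[1, 14], [0, 1]].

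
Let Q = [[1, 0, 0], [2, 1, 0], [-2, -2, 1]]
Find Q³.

Q = I + N where N = [[0, 0, 0], [2, 0, 0], [-2, -2, 0]] is strictly lower-triangular, so N³ = 0.
(I + N)³ = I + 3·N + 3·N² = [[1, 0, 0], [6, 1, 0], [-18, -6, 1]].

[[1, 0, 0], [6, 1, 0], [-18, -6, 1]]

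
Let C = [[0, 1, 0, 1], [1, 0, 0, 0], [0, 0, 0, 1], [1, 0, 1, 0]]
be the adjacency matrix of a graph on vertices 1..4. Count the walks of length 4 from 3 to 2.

The number of length-4 walks from vertex 3 to vertex 2 is entry (3,2) of C⁴, where C is the adjacency matrix.
C² = [[2, 0, 1, 0], [0, 1, 0, 1], [1, 0, 1, 0], [0, 1, 0, 2]]
C³ = [[0, 2, 0, 3], [2, 0, 1, 0], [0, 1, 0, 2], [3, 0, 2, 0]]
C⁴ = [[5, 0, 3, 0], [0, 2, 0, 3], [3, 0, 2, 0], [0, 3, 0, 5]]

0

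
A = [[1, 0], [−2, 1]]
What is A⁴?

[[1, 0], [−8, 1]]

A = I + N where N = [[0, 0], [−2, 0]] is strictly lower-triangular, so N² = 0.
(I + N)⁴ = I + 4·N = [[1, 0], [−8, 1]].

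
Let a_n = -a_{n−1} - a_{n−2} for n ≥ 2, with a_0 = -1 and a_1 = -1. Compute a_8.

With companion matrix A = [[-1, -1], [1, 0]], [a_n, a_{n−1}]ᵀ = A·[a_{n−1}, a_{n−2}]ᵀ, so [a_8, a_7]ᵀ = A^7·[a_1, a_0]ᵀ.
A^7 = [[-1, -1], [1, 0]], giving [a_8, a_7]ᵀ = [[2], [-1]].

2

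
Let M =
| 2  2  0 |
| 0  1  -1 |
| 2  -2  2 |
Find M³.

M² = [[4, 6, -2], [-2, 3, -3], [8, -2, 6]]
M³ = [[4, 18, -10], [-10, 5, -9], [28, 2, 14]]

[[4, 18, -10], [-10, 5, -9], [28, 2, 14]]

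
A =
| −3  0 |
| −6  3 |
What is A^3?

[[−27, 0], [−54, 27]]

tr A = 0 and det A = −9, so the characteristic polynomial is λ² − (0)λ + (−9) with roots −3 and 3.
Eigenvectors give P = [[1, 0], [1, −1]] with P⁻¹ = [[1, 0], [1, −1]], and A = P·diag(−3, 3)·P⁻¹.
Then A^3 = P·diag(−27, 27)·P⁻¹ = [[−27, 0], [−27, −27]] · [[1, 0], [1, −1]] = [[−27, 0], [−54, 27]].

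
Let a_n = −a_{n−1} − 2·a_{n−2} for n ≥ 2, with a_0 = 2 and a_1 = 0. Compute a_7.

With companion matrix B = [[−1, −2], [1, 0]], [a_n, a_{n−1}]ᵀ = B·[a_{n−1}, a_{n−2}]ᵀ, so [a_7, a_6]ᵀ = B⁶·[a_1, a_0]ᵀ.
B⁶ = [[7, 10], [−5, 2]], giving [a_7, a_6]ᵀ = [[20], [4]].

20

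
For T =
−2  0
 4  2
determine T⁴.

tr T = 0 and det T = −4, so the characteristic polynomial is λ² − (0)λ + (−4) with roots −2 and 2.
Eigenvectors give P = [[−1, 0], [1, 1]] with P⁻¹ = [[−1, 0], [1, 1]], and T = P·diag(−2, 2)·P⁻¹.
Then T⁴ = P·diag(16, 16)·P⁻¹ = [[−16, 0], [16, 16]] · [[−1, 0], [1, 1]] = [[16, 0], [0, 16]].

[[16, 0], [0, 16]]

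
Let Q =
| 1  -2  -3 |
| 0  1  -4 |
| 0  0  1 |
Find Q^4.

[[1, -8, 36], [0, 1, -16], [0, 0, 1]]

Q = I + N where N = [[0, -2, -3], [0, 0, -4], [0, 0, 0]] is strictly upper-triangular, so N^3 = 0.
(I + N)^4 = I + 4·N + 6·N^2 = [[1, -8, 36], [0, 1, -16], [0, 0, 1]].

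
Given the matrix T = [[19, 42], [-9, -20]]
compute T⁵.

[[199, 462], [-99, -230]]

tr T = -1 and det T = -2, so the characteristic polynomial is λ² − (-1)λ + (-2) with roots -2 and 1.
Eigenvectors give P = [[2, 7], [-1, -3]] with P⁻¹ = [[-3, -7], [1, 2]], and T = P·diag(-2, 1)·P⁻¹.
Then T⁵ = P·diag(-32, 1)·P⁻¹ = [[-64, 7], [32, -3]] · [[-3, -7], [1, 2]] = [[199, 462], [-99, -230]].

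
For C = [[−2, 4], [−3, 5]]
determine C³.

tr C = 3 and det C = 2, so the characteristic polynomial is λ² − (3)λ + (2) with roots 2 and 1.
Eigenvectors give P = [[−1, −4], [−1, −3]] with P⁻¹ = [[3, −4], [−1, 1]], and C = P·diag(2, 1)·P⁻¹.
Then C³ = P·diag(8, 1)·P⁻¹ = [[−8, −4], [−8, −3]] · [[3, −4], [−1, 1]] = [[−20, 28], [−21, 29]].

[[−20, 28], [−21, 29]]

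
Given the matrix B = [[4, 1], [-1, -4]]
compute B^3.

[[60, 15], [-15, -60]]

B^2 = [[15, 0], [0, 15]]
B^3 = [[60, 15], [-15, -60]]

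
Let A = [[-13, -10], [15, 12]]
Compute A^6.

tr A = -1 and det A = -6, so the characteristic polynomial is λ² − (-1)λ + (-6) with roots -3 and 2.
Eigenvectors give P = [[-1, 2], [1, -3]] with P⁻¹ = [[-3, -2], [-1, -1]], and A = P·diag(-3, 2)·P⁻¹.
Then A^6 = P·diag(729, 64)·P⁻¹ = [[-729, 128], [729, -192]] · [[-3, -2], [-1, -1]] = [[2059, 1330], [-1995, -1266]].

[[2059, 1330], [-1995, -1266]]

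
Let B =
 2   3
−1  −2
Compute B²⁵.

[[2, 3], [−1, −2]]

B² = I (check: tr B = 0 and det B = −1), so B²⁵ = B since 25 is odd.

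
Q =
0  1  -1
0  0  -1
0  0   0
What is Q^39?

Q is strictly triangular, hence nilpotent: Q^3 = 0, so Q^39 = 0.

[[0, 0, 0], [0, 0, 0], [0, 0, 0]]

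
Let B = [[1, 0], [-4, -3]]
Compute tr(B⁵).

tr B = -2 and det B = -3, so the characteristic polynomial is λ² − (-2)λ + (-3) with roots -3 and 1.
Eigenvectors give P = [[0, -1], [-1, 1]] with P⁻¹ = [[-1, -1], [-1, 0]], and B = P·diag(-3, 1)·P⁻¹.
Then B⁵ = P·diag(-243, 1)·P⁻¹ = [[0, -1], [243, 1]] · [[-1, -1], [-1, 0]] = [[1, 0], [-244, -243]].

-242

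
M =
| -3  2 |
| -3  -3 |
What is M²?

[[3, -12], [18, 3]]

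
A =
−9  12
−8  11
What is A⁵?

[[−489, 732], [−488, 731]]

tr A = 2 and det A = −3, so the characteristic polynomial is λ² − (2)λ + (−3) with roots 3 and −1.
Eigenvectors give P = [[1, 3], [1, 2]] with P⁻¹ = [[−2, 3], [1, −1]], and A = P·diag(3, −1)·P⁻¹.
Then A⁵ = P·diag(243, −1)·P⁻¹ = [[243, −3], [243, −2]] · [[−2, 3], [1, −1]] = [[−489, 732], [−488, 731]].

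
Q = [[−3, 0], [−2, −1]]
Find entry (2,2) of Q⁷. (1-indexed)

−1

tr Q = −4 and det Q = 3, so the characteristic polynomial is λ² − (−4)λ + (3) with roots −1 and −3.
Eigenvectors give P = [[0, 1], [−1, 1]] with P⁻¹ = [[1, −1], [1, 0]], and Q = P·diag(−1, −3)·P⁻¹.
Then Q⁷ = P·diag(−1, −2187)·P⁻¹ = [[0, −2187], [1, −2187]] · [[1, −1], [1, 0]] = [[−2187, 0], [−2186, −1]].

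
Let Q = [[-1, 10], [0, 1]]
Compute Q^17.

Q² = I (check: tr Q = 0 and det Q = -1), so Q^17 = Q since 17 is odd.

[[-1, 10], [0, 1]]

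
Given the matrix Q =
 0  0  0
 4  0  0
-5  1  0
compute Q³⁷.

Q is strictly triangular, hence nilpotent: Q³ = 0, so Q³⁷ = 0.

[[0, 0, 0], [0, 0, 0], [0, 0, 0]]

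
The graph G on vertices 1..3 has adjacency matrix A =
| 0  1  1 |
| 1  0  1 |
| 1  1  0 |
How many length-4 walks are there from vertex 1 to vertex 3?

5

The number of length-4 walks from vertex 1 to vertex 3 is entry (1,3) of A^4, where A is the adjacency matrix.
A^2 = [[2, 1, 1], [1, 2, 1], [1, 1, 2]]
A^3 = [[2, 3, 3], [3, 2, 3], [3, 3, 2]]
A^4 = [[6, 5, 5], [5, 6, 5], [5, 5, 6]]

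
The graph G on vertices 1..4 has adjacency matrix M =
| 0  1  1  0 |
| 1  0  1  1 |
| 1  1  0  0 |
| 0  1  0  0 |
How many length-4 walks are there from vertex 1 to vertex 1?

7

The number of length-4 walks from vertex 1 to vertex 1 is entry (1,1) of M⁴, where M is the adjacency matrix.
M² = [[2, 1, 1, 1], [1, 3, 1, 0], [1, 1, 2, 1], [1, 0, 1, 1]]
M³ = [[2, 4, 3, 1], [4, 2, 4, 3], [3, 4, 2, 1], [1, 3, 1, 0]]
M⁴ = [[7, 6, 6, 4], [6, 11, 6, 2], [6, 6, 7, 4], [4, 2, 4, 3]]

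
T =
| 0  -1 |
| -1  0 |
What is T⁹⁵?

[[0, -1], [-1, 0]]

T² = I (check: tr T = 0 and det T = -1), so T⁹⁵ = T since 95 is odd.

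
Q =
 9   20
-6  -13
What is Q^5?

tr Q = -4 and det Q = 3, so the characteristic polynomial is λ² − (-4)λ + (3) with roots -3 and -1.
Eigenvectors give P = [[-5, -2], [3, 1]] with P⁻¹ = [[1, 2], [-3, -5]], and Q = P·diag(-3, -1)·P⁻¹.
Then Q^5 = P·diag(-243, -1)·P⁻¹ = [[1215, 2], [-729, -1]] · [[1, 2], [-3, -5]] = [[1209, 2420], [-726, -1453]].

[[1209, 2420], [-726, -1453]]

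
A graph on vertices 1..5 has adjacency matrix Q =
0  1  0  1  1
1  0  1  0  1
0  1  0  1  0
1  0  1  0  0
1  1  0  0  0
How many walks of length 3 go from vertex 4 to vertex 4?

0

The number of length-3 walks from vertex 4 to vertex 4 is entry (4,4) of Q^3, where Q is the adjacency matrix.
Q^2 = [[3, 1, 2, 0, 1], [1, 3, 0, 2, 1], [2, 0, 2, 0, 1], [0, 2, 0, 2, 1], [1, 1, 1, 1, 2]]
Q^3 = [[2, 6, 1, 5, 4], [6, 2, 5, 1, 4], [1, 5, 0, 4, 2], [5, 1, 4, 0, 2], [4, 4, 2, 2, 2]]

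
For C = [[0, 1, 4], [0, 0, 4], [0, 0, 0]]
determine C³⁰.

[[0, 0, 0], [0, 0, 0], [0, 0, 0]]

C is strictly triangular, hence nilpotent: C³ = 0, so C³⁰ = 0.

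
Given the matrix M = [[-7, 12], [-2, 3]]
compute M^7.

[[-6559, 13116], [-2186, 4371]]

tr M = -4 and det M = 3, so the characteristic polynomial is λ² − (-4)λ + (3) with roots -3 and -1.
Eigenvectors give P = [[3, -2], [1, -1]] with P⁻¹ = [[1, -2], [1, -3]], and M = P·diag(-3, -1)·P⁻¹.
Then M^7 = P·diag(-2187, -1)·P⁻¹ = [[-6561, 2], [-2187, 1]] · [[1, -2], [1, -3]] = [[-6559, 13116], [-2186, 4371]].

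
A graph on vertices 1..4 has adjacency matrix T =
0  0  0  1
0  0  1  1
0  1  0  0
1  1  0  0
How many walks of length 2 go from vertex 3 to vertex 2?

0

The number of length-2 walks from vertex 3 to vertex 2 is entry (3,2) of T², where T is the adjacency matrix.
T² = [[1, 1, 0, 0], [1, 2, 0, 0], [0, 0, 1, 1], [0, 0, 1, 2]]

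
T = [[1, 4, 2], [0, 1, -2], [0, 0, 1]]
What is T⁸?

[[1, 32, -208], [0, 1, -16], [0, 0, 1]]

T = I + N where N = [[0, 4, 2], [0, 0, -2], [0, 0, 0]] is strictly upper-triangular, so N³ = 0.
(I + N)⁸ = I + 8·N + 28·N² = [[1, 32, -208], [0, 1, -16], [0, 0, 1]].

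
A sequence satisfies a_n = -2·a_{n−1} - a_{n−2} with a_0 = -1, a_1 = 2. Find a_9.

With companion matrix M = [[-2, -1], [1, 0]], [a_n, a_{n−1}]ᵀ = M·[a_{n−1}, a_{n−2}]ᵀ, so [a_9, a_8]ᵀ = M⁸·[a_1, a_0]ᵀ.
M⁸ = [[9, 8], [-8, -7]], giving [a_9, a_8]ᵀ = [[10], [-9]].

10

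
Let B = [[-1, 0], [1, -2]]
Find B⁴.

[[1, 0], [-15, 16]]

tr B = -3 and det B = 2, so the characteristic polynomial is λ² − (-3)λ + (2) with roots -2 and -1.
Eigenvectors give P = [[0, 1], [-1, 1]] with P⁻¹ = [[1, -1], [1, 0]], and B = P·diag(-2, -1)·P⁻¹.
Then B⁴ = P·diag(16, 1)·P⁻¹ = [[0, 1], [-16, 1]] · [[1, -1], [1, 0]] = [[1, 0], [-15, 16]].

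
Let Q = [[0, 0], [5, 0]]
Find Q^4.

Q is strictly triangular, hence nilpotent: Q^2 = 0, so Q^4 = 0.

[[0, 0], [0, 0]]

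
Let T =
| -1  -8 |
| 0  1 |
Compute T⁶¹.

T² = I (check: tr T = 0 and det T = -1), so T⁶¹ = T since 61 is odd.

[[-1, -8], [0, 1]]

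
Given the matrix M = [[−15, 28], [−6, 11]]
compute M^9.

tr M = −4 and det M = 3, so the characteristic polynomial is λ² − (−4)λ + (3) with roots −1 and −3.
Eigenvectors give P = [[−2, 7], [−1, 3]] with P⁻¹ = [[3, −7], [1, −2]], and M = P·diag(−1, −3)·P⁻¹.
Then M^9 = P·diag(−1, −19683)·P⁻¹ = [[2, −137781], [1, −59049]] · [[3, −7], [1, −2]] = [[−137775, 275548], [−59046, 118091]].

[[−137775, 275548], [−59046, 118091]]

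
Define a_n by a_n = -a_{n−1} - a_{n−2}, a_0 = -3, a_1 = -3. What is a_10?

-3

With companion matrix B = [[-1, -1], [1, 0]], [a_n, a_{n−1}]ᵀ = B·[a_{n−1}, a_{n−2}]ᵀ, so [a_10, a_9]ᵀ = B^9·[a_1, a_0]ᵀ.
B^9 = [[1, 0], [0, 1]], giving [a_10, a_9]ᵀ = [[-3], [-3]].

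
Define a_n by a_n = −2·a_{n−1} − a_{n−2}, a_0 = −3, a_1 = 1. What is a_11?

With companion matrix T = [[−2, −1], [1, 0]], [a_n, a_{n−1}]ᵀ = T·[a_{n−1}, a_{n−2}]ᵀ, so [a_11, a_10]ᵀ = T¹⁰·[a_1, a_0]ᵀ.
T¹⁰ = [[11, 10], [−10, −9]], giving [a_11, a_10]ᵀ = [[−19], [17]].

−19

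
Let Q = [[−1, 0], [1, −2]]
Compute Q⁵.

[[−1, 0], [31, −32]]

tr Q = −3 and det Q = 2, so the characteristic polynomial is λ² − (−3)λ + (2) with roots −2 and −1.
Eigenvectors give P = [[0, 1], [−1, 1]] with P⁻¹ = [[1, −1], [1, 0]], and Q = P·diag(−2, −1)·P⁻¹.
Then Q⁵ = P·diag(−32, −1)·P⁻¹ = [[0, −1], [32, −1]] · [[1, −1], [1, 0]] = [[−1, 0], [31, −32]].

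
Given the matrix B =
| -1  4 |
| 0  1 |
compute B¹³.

[[-1, 4], [0, 1]]

B² = I (check: tr B = 0 and det B = -1), so B¹³ = B since 13 is odd.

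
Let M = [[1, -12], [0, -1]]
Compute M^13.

M² = I (check: tr M = 0 and det M = -1), so M^13 = M since 13 is odd.

[[1, -12], [0, -1]]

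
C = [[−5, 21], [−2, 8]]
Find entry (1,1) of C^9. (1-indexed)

−3065

tr C = 3 and det C = 2, so the characteristic polynomial is λ² − (3)λ + (2) with roots 1 and 2.
Eigenvectors give P = [[7, −3], [2, −1]] with P⁻¹ = [[1, −3], [2, −7]], and C = P·diag(1, 2)·P⁻¹.
Then C^9 = P·diag(1, 512)·P⁻¹ = [[7, −1536], [2, −512]] · [[1, −3], [2, −7]] = [[−3065, 10731], [−1022, 3578]].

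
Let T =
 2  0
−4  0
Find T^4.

T^2 = [[4, 0], [−8, 0]]
T^3 = [[8, 0], [−16, 0]]
T^4 = [[16, 0], [−32, 0]]

[[16, 0], [−32, 0]]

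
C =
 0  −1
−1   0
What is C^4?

[[1, 0], [0, 1]]

C² = I (check: tr C = 0 and det C = −1), so C^4 = I since 4 is even.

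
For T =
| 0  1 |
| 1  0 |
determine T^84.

[[1, 0], [0, 1]]

T² = I (check: tr T = 0 and det T = -1), so T^84 = I since 84 is even.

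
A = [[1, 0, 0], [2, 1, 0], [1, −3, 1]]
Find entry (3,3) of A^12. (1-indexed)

1

A = I + N where N = [[0, 0, 0], [2, 0, 0], [1, −3, 0]] is strictly lower-triangular, so N^3 = 0.
(I + N)^12 = I + 12·N + 66·N^2 = [[1, 0, 0], [24, 1, 0], [−384, −36, 1]].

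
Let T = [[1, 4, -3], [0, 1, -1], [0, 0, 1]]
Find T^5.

[[1, 20, -55], [0, 1, -5], [0, 0, 1]]

T = I + N where N = [[0, 4, -3], [0, 0, -1], [0, 0, 0]] is strictly upper-triangular, so N^3 = 0.
(I + N)^5 = I + 5·N + 10·N^2 = [[1, 20, -55], [0, 1, -5], [0, 0, 1]].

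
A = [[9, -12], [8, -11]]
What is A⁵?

tr A = -2 and det A = -3, so the characteristic polynomial is λ² − (-2)λ + (-3) with roots 1 and -3.
Eigenvectors give P = [[-3, -1], [-2, -1]] with P⁻¹ = [[-1, 1], [2, -3]], and A = P·diag(1, -3)·P⁻¹.
Then A⁵ = P·diag(1, -243)·P⁻¹ = [[-3, 243], [-2, 243]] · [[-1, 1], [2, -3]] = [[489, -732], [488, -731]].

[[489, -732], [488, -731]]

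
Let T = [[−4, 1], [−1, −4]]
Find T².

[[15, −8], [8, 15]]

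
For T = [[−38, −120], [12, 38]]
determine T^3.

[[−152, −480], [48, 152]]

tr T = 0 and det T = −4, so the characteristic polynomial is λ² − (0)λ + (−4) with roots 2 and −2.
Eigenvectors give P = [[−3, 10], [1, −3]] with P⁻¹ = [[3, 10], [1, 3]], and T = P·diag(2, −2)·P⁻¹.
Then T^3 = P·diag(8, −8)·P⁻¹ = [[−24, −80], [8, 24]] · [[3, 10], [1, 3]] = [[−152, −480], [48, 152]].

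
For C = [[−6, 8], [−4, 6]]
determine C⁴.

tr C = 0 and det C = −4, so the characteristic polynomial is λ² − (0)λ + (−4) with roots −2 and 2.
Eigenvectors give P = [[2, −1], [1, −1]] with P⁻¹ = [[1, −1], [1, −2]], and C = P·diag(−2, 2)·P⁻¹.
Then C⁴ = P·diag(16, 16)·P⁻¹ = [[32, −16], [16, −16]] · [[1, −1], [1, −2]] = [[16, 0], [0, 16]].

[[16, 0], [0, 16]]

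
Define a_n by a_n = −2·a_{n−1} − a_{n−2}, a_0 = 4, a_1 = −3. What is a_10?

−6

With companion matrix B = [[−2, −1], [1, 0]], [a_n, a_{n−1}]ᵀ = B·[a_{n−1}, a_{n−2}]ᵀ, so [a_10, a_9]ᵀ = B^9·[a_1, a_0]ᵀ.
B^9 = [[−10, −9], [9, 8]], giving [a_10, a_9]ᵀ = [[−6], [5]].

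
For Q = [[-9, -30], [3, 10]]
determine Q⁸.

[[-9, -30], [3, 10]]

Q² = Q (a projection; rank 1, trace 1), so Q⁸ = Q.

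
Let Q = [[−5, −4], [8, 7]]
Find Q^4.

[[−79, −80], [160, 161]]

tr Q = 2 and det Q = −3, so the characteristic polynomial is λ² − (2)λ + (−3) with roots 3 and −1.
Eigenvectors give P = [[−1, −1], [2, 1]] with P⁻¹ = [[1, 1], [−2, −1]], and Q = P·diag(3, −1)·P⁻¹.
Then Q^4 = P·diag(81, 1)·P⁻¹ = [[−81, −1], [162, 1]] · [[1, 1], [−2, −1]] = [[−79, −80], [160, 161]].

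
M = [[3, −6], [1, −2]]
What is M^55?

[[3, −6], [1, −2]]

M² = M (a projection; rank 1, trace 1), so M^55 = M.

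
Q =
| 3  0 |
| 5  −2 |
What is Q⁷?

[[2187, 0], [2315, −128]]

tr Q = 1 and det Q = −6, so the characteristic polynomial is λ² − (1)λ + (−6) with roots 3 and −2.
Eigenvectors give P = [[1, 0], [1, −1]] with P⁻¹ = [[1, 0], [1, −1]], and Q = P·diag(3, −2)·P⁻¹.
Then Q⁷ = P·diag(2187, −128)·P⁻¹ = [[2187, 0], [2187, 128]] · [[1, 0], [1, −1]] = [[2187, 0], [2315, −128]].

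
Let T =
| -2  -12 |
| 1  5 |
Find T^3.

tr T = 3 and det T = 2, so the characteristic polynomial is λ² − (3)λ + (2) with roots 1 and 2.
Eigenvectors give P = [[4, -3], [-1, 1]] with P⁻¹ = [[1, 3], [1, 4]], and T = P·diag(1, 2)·P⁻¹.
Then T^3 = P·diag(1, 8)·P⁻¹ = [[4, -24], [-1, 8]] · [[1, 3], [1, 4]] = [[-20, -84], [7, 29]].

[[-20, -84], [7, 29]]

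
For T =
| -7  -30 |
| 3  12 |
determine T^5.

[[-1867, -6330], [633, 2142]]

tr T = 5 and det T = 6, so the characteristic polynomial is λ² − (5)λ + (6) with roots 2 and 3.
Eigenvectors give P = [[-10, 3], [3, -1]] with P⁻¹ = [[-1, -3], [-3, -10]], and T = P·diag(2, 3)·P⁻¹.
Then T^5 = P·diag(32, 243)·P⁻¹ = [[-320, 729], [96, -243]] · [[-1, -3], [-3, -10]] = [[-1867, -6330], [633, 2142]].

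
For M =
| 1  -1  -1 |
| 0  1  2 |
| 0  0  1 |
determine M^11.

M = I + N where N = [[0, -1, -1], [0, 0, 2], [0, 0, 0]] is strictly upper-triangular, so N^3 = 0.
(I + N)^11 = I + 11·N + 55·N^2 = [[1, -11, -121], [0, 1, 22], [0, 0, 1]].

[[1, -11, -121], [0, 1, 22], [0, 0, 1]]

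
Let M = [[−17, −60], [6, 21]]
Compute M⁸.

tr M = 4 and det M = 3, so the characteristic polynomial is λ² − (4)λ + (3) with roots 1 and 3.
Eigenvectors give P = [[10, −3], [−3, 1]] with P⁻¹ = [[1, 3], [3, 10]], and M = P·diag(1, 3)·P⁻¹.
Then M⁸ = P·diag(1, 6561)·P⁻¹ = [[10, −19683], [−3, 6561]] · [[1, 3], [3, 10]] = [[−59039, −196800], [19680, 65601]].

[[−59039, −196800], [19680, 65601]]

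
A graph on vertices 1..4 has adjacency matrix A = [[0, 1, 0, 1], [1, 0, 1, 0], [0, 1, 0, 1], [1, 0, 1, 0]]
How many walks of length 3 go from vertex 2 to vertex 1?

The number of length-3 walks from vertex 2 to vertex 1 is entry (2,1) of A³, where A is the adjacency matrix.
A² = [[2, 0, 2, 0], [0, 2, 0, 2], [2, 0, 2, 0], [0, 2, 0, 2]]
A³ = [[0, 4, 0, 4], [4, 0, 4, 0], [0, 4, 0, 4], [4, 0, 4, 0]]

4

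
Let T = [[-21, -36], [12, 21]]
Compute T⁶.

tr T = 0 and det T = -9, so the characteristic polynomial is λ² − (0)λ + (-9) with roots -3 and 3.
Eigenvectors give P = [[-2, -3], [1, 2]] with P⁻¹ = [[-2, -3], [1, 2]], and T = P·diag(-3, 3)·P⁻¹.
Then T⁶ = P·diag(729, 729)·P⁻¹ = [[-1458, -2187], [729, 1458]] · [[-2, -3], [1, 2]] = [[729, 0], [0, 729]].

[[729, 0], [0, 729]]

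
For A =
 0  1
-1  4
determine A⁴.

A² = [[-1, 4], [-4, 15]]
A³ = [[-4, 15], [-15, 56]]
A⁴ = [[-15, 56], [-56, 209]]

[[-15, 56], [-56, 209]]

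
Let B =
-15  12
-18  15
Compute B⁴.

[[81, 0], [0, 81]]

tr B = 0 and det B = -9, so the characteristic polynomial is λ² − (0)λ + (-9) with roots 3 and -3.
Eigenvectors give P = [[-2, 1], [-3, 1]] with P⁻¹ = [[1, -1], [3, -2]], and B = P·diag(3, -3)·P⁻¹.
Then B⁴ = P·diag(81, 81)·P⁻¹ = [[-162, 81], [-243, 81]] · [[1, -1], [3, -2]] = [[81, 0], [0, 81]].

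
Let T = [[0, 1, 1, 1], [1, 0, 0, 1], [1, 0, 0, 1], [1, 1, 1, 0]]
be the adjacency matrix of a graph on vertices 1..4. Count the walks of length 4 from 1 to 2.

The number of length-4 walks from vertex 1 to vertex 2 is entry (1,2) of T⁴, where T is the adjacency matrix.
T² = [[3, 1, 1, 2], [1, 2, 2, 1], [1, 2, 2, 1], [2, 1, 1, 3]]
T³ = [[4, 5, 5, 5], [5, 2, 2, 5], [5, 2, 2, 5], [5, 5, 5, 4]]
T⁴ = [[15, 9, 9, 14], [9, 10, 10, 9], [9, 10, 10, 9], [14, 9, 9, 15]]

9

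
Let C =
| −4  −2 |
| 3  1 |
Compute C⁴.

[[46, 30], [−45, −29]]

tr C = −3 and det C = 2, so the characteristic polynomial is λ² − (−3)λ + (2) with roots −2 and −1.
Eigenvectors give P = [[−1, −2], [1, 3]] with P⁻¹ = [[−3, −2], [1, 1]], and C = P·diag(−2, −1)·P⁻¹.
Then C⁴ = P·diag(16, 1)·P⁻¹ = [[−16, −2], [16, 3]] · [[−3, −2], [1, 1]] = [[46, 30], [−45, −29]].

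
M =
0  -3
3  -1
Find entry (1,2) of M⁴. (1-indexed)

-51

M² = [[-9, 3], [-3, -8]]
M³ = [[9, 24], [-24, 17]]
M⁴ = [[72, -51], [51, 55]]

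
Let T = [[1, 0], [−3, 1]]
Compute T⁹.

[[1, 0], [−27, 1]]

T = I + N where N = [[0, 0], [−3, 0]] is strictly lower-triangular, so N² = 0.
(I + N)⁹ = I + 9·N = [[1, 0], [−27, 1]].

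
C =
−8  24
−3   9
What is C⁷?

[[−8, 24], [−3, 9]]

C² = C (a projection; rank 1, trace 1), so C⁷ = C.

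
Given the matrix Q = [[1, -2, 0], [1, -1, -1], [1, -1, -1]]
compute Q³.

[[1, 0, -2], [1, 0, -2], [1, 0, -2]]

Q² = [[-1, 0, 2], [-1, 0, 2], [-1, 0, 2]]
Q³ = [[1, 0, -2], [1, 0, -2], [1, 0, -2]]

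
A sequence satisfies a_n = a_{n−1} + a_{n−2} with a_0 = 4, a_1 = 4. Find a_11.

With companion matrix T = [[1, 1], [1, 0]], [a_n, a_{n−1}]ᵀ = T·[a_{n−1}, a_{n−2}]ᵀ, so [a_11, a_10]ᵀ = T¹⁰·[a_1, a_0]ᵀ.
T¹⁰ = [[89, 55], [55, 34]], giving [a_11, a_10]ᵀ = [[576], [356]].

576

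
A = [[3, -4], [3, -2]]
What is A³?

A² = [[-3, -4], [3, -8]]
A³ = [[-21, 20], [-15, 4]]

[[-21, 20], [-15, 4]]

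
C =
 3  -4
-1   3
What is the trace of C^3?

126

C^2 = [[13, -24], [-6, 13]]
C^3 = [[63, -124], [-31, 63]]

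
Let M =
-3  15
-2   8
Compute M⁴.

[[-309, 975], [-130, 406]]

tr M = 5 and det M = 6, so the characteristic polynomial is λ² − (5)λ + (6) with roots 3 and 2.
Eigenvectors give P = [[-5, 3], [-2, 1]] with P⁻¹ = [[1, -3], [2, -5]], and M = P·diag(3, 2)·P⁻¹.
Then M⁴ = P·diag(81, 16)·P⁻¹ = [[-405, 48], [-162, 16]] · [[1, -3], [2, -5]] = [[-309, 975], [-130, 406]].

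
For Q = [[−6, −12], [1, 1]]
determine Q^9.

tr Q = −5 and det Q = 6, so the characteristic polynomial is λ² − (−5)λ + (6) with roots −3 and −2.
Eigenvectors give P = [[4, −3], [−1, 1]] with P⁻¹ = [[1, 3], [1, 4]], and Q = P·diag(−3, −2)·P⁻¹.
Then Q^9 = P·diag(−19683, −512)·P⁻¹ = [[−78732, 1536], [19683, −512]] · [[1, 3], [1, 4]] = [[−77196, −230052], [19171, 57001]].

[[−77196, −230052], [19171, 57001]]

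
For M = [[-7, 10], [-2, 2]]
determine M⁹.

[[-96367, 191710], [-38342, 76172]]

tr M = -5 and det M = 6, so the characteristic polynomial is λ² − (-5)λ + (6) with roots -2 and -3.
Eigenvectors give P = [[2, 5], [1, 2]] with P⁻¹ = [[-2, 5], [1, -2]], and M = P·diag(-2, -3)·P⁻¹.
Then M⁹ = P·diag(-512, -19683)·P⁻¹ = [[-1024, -98415], [-512, -39366]] · [[-2, 5], [1, -2]] = [[-96367, 191710], [-38342, 76172]].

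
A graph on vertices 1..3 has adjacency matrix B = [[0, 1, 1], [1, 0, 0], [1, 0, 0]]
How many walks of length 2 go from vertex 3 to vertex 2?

1

The number of length-2 walks from vertex 3 to vertex 2 is entry (3,2) of B², where B is the adjacency matrix.
B² = [[2, 0, 0], [0, 1, 1], [0, 1, 1]]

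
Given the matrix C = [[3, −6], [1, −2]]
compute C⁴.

C² = C (a projection; rank 1, trace 1), so C⁴ = C.

[[3, −6], [1, −2]]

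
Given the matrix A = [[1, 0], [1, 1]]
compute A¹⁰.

A = I + N where N = [[0, 0], [1, 0]] is strictly lower-triangular, so N² = 0.
(I + N)¹⁰ = I + 10·N = [[1, 0], [10, 1]].

[[1, 0], [10, 1]]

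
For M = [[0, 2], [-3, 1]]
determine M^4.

M^2 = [[-6, 2], [-3, -5]]
M^3 = [[-6, -10], [15, -11]]
M^4 = [[30, -22], [33, 19]]

[[30, -22], [33, 19]]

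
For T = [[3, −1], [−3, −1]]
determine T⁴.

T² = [[12, −2], [−6, 4]]
T³ = [[42, −10], [−30, 2]]
T⁴ = [[156, −32], [−96, 28]]

[[156, −32], [−96, 28]]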